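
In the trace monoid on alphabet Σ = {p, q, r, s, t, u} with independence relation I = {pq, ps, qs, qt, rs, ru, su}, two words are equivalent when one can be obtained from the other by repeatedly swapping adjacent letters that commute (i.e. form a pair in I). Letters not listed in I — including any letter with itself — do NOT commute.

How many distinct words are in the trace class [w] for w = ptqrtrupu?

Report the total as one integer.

drop 0:p onto floor
drop 1:t onto {0:p}
drop 2:q onto floor
drop 3:r onto {1:t, 2:q}
drop 4:t onto {3:r}
drop 5:r onto {4:t}
drop 6:u onto {4:t}
drop 7:p onto {5:r, 6:u}
drop 8:u onto {7:p}
ground layer = {0:p, 2:q}
drop-orders for the pieces not yet dropped (sum over which currently-grounded one goes next):
  1 to go: {8} 1
  2 to go: {7,8} 1
  3 to go: {5,7,8} 1  {6,7,8} 1
  4 to go: {5,6,7,8} 2
  5 to go: {4,5,6,7,8} 2
  6 to go: {3,4,5,6,7,8} 2
  7 to go: {1,3,4,5,6,7,8} 2  {2,3,4,5,6,7,8} 2
  if 0:p drops first: 4 orders
  if 2:q drops first: 2 orders
heap linearizations: 6

6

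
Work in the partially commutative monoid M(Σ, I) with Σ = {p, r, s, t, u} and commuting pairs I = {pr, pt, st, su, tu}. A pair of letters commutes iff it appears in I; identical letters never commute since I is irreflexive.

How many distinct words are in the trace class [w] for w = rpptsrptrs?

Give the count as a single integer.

drop 0:r onto floor
drop 1:p onto floor
drop 2:p onto {1:p}
drop 3:t onto {0:r}
drop 4:s onto {0:r, 2:p}
drop 5:r onto {3:t, 4:s}
drop 6:p onto {4:s}
drop 7:t onto {5:r}
drop 8:r onto {7:t}
drop 9:s onto {6:p, 8:r}
ground layer = {0:r, 1:p}
drop-orders for the pieces not yet dropped (sum over which currently-grounded one goes next):
  1 to go: {9} 1
  2 to go: {6,9} 1  {8,9} 1
  3 to go: {6,8,9} 2  {7,8,9} 1
  4 to go: {5,7,8,9} 1  {6,7,8,9} 3
  5 to go: {3,5,7,8,9} 1  {5,6,7,8,9} 4
  6 to go: {3,5,6,7,8,9} 5  {4,5,6,7,8,9} 4
  7 to go: {2,4,5,6,7,8,9} 4  {3,4,5,6,7,8,9} 9
  8 to go: {0,3,4,5,6,7,8,9} 9  {1,2,4,5,6,7,8,9} 4  {2,3,4,5,6,7,8,9} 13
  if 0:r drops first: 17 orders
  if 1:p drops first: 22 orders
heap linearizations: 39

39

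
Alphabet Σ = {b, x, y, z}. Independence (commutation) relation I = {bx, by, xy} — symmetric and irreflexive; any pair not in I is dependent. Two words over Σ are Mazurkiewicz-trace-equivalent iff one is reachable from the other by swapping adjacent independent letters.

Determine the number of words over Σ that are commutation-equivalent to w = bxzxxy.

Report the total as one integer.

6

0(b) covers ∅
1(x) covers ∅
2(z) covers 0:b, 1:x
3(x) covers 2:z
4(x) covers 3:x
5(y) covers 2:z
floor of heap: 0:b, 1:x
completions by unplaced set U, small U first (add the entries for U minus each lowest piece of U):
  |U|=1: {4}:1  {5}:1
  |U|=2: {3,4}:1  {4,5}:2
  |U|=3: {3,4,5}:3
  |U|=4: {2,3,4,5}:3
  start at 0(b): 3
  start at 1(x): 3
sum over floor = 6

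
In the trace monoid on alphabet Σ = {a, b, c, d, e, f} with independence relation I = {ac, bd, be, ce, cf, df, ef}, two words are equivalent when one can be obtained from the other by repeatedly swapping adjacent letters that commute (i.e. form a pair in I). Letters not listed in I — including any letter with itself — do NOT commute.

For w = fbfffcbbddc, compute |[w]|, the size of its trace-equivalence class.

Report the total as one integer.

52

piece 0:f — minimal
piece 1:b rests on {0:f}
piece 2:f rests on {1:b}
piece 3:f rests on {2:f}
piece 4:f rests on {3:f}
piece 5:c rests on {1:b}
piece 6:b rests on {4:f, 5:c}
piece 7:b rests on {6:b}
piece 8:d rests on {5:c}
piece 9:d rests on {8:d}
piece 10:c rests on {7:b, 9:d}
minimal pieces: {0:f}
ways to finish when only these pieces remain (= sum over removing one remaining piece with nothing left below it):
  1 left: {10}→1
  2 left: {7,10}→1  {9,10}→1
  3 left: {6,7,10}→1  {7,9,10}→2  {8,9,10}→1
  4 left: {4,6,7,10}→1  {6,7,9,10}→3  {7,8,9,10}→3
  5 left: {3,4,6,7,10}→1  {4,6,7,9,10}→4  {6,7,8,9,10}→6
  6 left: {2,3,4,6,7,10}→1  {3,4,6,7,9,10}→5  {4,6,7,8,9,10}→10  {5,6,7,8,9,10}→6
  7 left: {2,3,4,6,7,9,10}→6  {3,4,6,7,8,9,10}→15  {4,5,6,7,8,9,10}→16
  8 left: {2,3,4,6,7,8,9,10}→21  {3,4,5,6,7,8,9,10}→31
  9 left: {2,3,4,5,6,7,8,9,10}→52
  placing 0:f first → 52 extensions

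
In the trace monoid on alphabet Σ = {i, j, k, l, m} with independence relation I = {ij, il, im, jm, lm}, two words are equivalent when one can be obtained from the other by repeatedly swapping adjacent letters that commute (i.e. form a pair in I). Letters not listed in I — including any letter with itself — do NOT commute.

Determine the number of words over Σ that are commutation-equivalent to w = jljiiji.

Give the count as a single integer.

drop 0:j onto floor
drop 1:l onto {0:j}
drop 2:j onto {1:l}
drop 3:i onto floor
drop 4:i onto {3:i}
drop 5:j onto {2:j}
drop 6:i onto {4:i}
ground layer = {0:j, 3:i}
drop-orders for the pieces not yet dropped (sum over which currently-grounded one goes next):
  1 to go: {5} 1  {6} 1
  2 to go: {2,5} 1  {4,6} 1  {5,6} 2
  3 to go: {1,2,5} 1  {2,5,6} 3  {3,4,6} 1  {4,5,6} 3
  4 to go: {0,1,2,5} 1  {1,2,5,6} 4  {2,4,5,6} 6  {3,4,5,6} 4
  5 to go: {0,1,2,5,6} 5  {1,2,4,5,6} 10  {2,3,4,5,6} 10
  if 0:j drops first: 20 orders
  if 3:i drops first: 15 orders
heap linearizations: 35

35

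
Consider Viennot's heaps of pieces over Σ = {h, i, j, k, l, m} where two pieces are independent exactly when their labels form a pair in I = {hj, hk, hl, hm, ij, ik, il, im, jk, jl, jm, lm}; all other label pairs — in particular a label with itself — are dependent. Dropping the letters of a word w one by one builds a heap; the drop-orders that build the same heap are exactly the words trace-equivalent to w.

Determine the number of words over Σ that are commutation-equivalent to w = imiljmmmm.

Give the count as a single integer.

1512

#0=i has no predecessor
#1=m has no predecessor
#2=i depends on [0:i]
#3=l has no predecessor
#4=j has no predecessor
#5=m depends on [1:m]
#6=m depends on [5:m]
#7=m depends on [6:m]
#8=m depends on [7:m]
sources: [0:i, 1:m, 3:l, 4:j]
N(rest) = Σ N(rest − s) over sources s of rest; N(one piece) = 1:
  size 1 → [2]=1  [3]=1  [4]=1  [8]=1
  size 2 → [0,2]=1  [2,3]=2  [2,4]=2  [2,8]=2  [3,4]=2  [3,8]=2  [4,8]=2  [7,8]=1
  size 3 → [0,2,3]=3  [0,2,4]=3  [0,2,8]=3  [2,3,4]=6  [2,3,8]=6  [2,4,8]=6  [2,7,8]=3  [3,4,8]=6  [3,7,8]=3  [4,7,8]=3  [6,7,8]=1
  size 4 → [0,2,3,4]=12  [0,2,3,8]=12  [0,2,4,8]=12  [0,2,7,8]=6  [2,3,4,8]=24  [2,3,7,8]=12  [2,4,7,8]=12  [2,6,7,8]=4  [3,4,7,8]=12  [3,6,7,8]=4  [4,6,7,8]=4  [5,6,7,8]=1
  size 5 → [0,2,3,4,8]=60  [0,2,3,7,8]=30  [0,2,4,7,8]=30  [0,2,6,7,8]=10  [1,5,6,7,8]=1  [2,3,4,7,8]=60  [2,3,6,7,8]=20  [2,4,6,7,8]=20  [2,5,6,7,8]=5  [3,4,6,7,8]=20  [3,5,6,7,8]=5  [4,5,6,7,8]=5
  size 6 → [0,2,3,4,7,8]=180  [0,2,3,6,7,8]=60  [0,2,4,6,7,8]=60  [0,2,5,6,7,8]=15  [1,2,5,6,7,8]=6  [1,3,5,6,7,8]=6  [1,4,5,6,7,8]=6  [2,3,4,6,7,8]=120  [2,3,5,6,7,8]=30  [2,4,5,6,7,8]=30  [3,4,5,6,7,8]=30
  size 7 → [0,1,2,5,6,7,8]=21  [0,2,3,4,6,7,8]=420  [0,2,3,5,6,7,8]=105  [0,2,4,5,6,7,8]=105  [1,2,3,5,6,7,8]=42  [1,2,4,5,6,7,8]=42  [1,3,4,5,6,7,8]=42  [2,3,4,5,6,7,8]=210
  first=0(i) contributes 336
  first=1(m) contributes 840
  first=3(l) contributes 168
  first=4(j) contributes 168
|[w]| = 1512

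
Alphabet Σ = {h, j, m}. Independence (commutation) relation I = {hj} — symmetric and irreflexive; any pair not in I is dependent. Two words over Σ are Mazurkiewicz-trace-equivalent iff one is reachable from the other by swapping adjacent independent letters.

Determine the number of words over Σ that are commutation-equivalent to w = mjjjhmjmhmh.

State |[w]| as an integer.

#0=m has no predecessor
#1=j depends on [0:m]
#2=j depends on [1:j]
#3=j depends on [2:j]
#4=h depends on [0:m]
#5=m depends on [3:j, 4:h]
#6=j depends on [5:m]
#7=m depends on [6:j]
#8=h depends on [7:m]
#9=m depends on [8:h]
#10=h depends on [9:m]
sources: [0:m]
N(rest) = Σ N(rest − s) over sources s of rest; N(one piece) = 1:
  size 1 → [10]=1
  size 2 → [9,10]=1
  size 3 → [8,9,10]=1
  size 4 → [7,8,9,10]=1
  size 5 → [6,7,8,9,10]=1
  size 6 → [5,6,7,8,9,10]=1
  size 7 → [3,5,6,7,8,9,10]=1  [4,5,6,7,8,9,10]=1
  size 8 → [2,3,5,6,7,8,9,10]=1  [3,4,5,6,7,8,9,10]=2
  size 9 → [1,2,3,5,6,7,8,9,10]=1  [2,3,4,5,6,7,8,9,10]=3
  first=0(m) contributes 4

4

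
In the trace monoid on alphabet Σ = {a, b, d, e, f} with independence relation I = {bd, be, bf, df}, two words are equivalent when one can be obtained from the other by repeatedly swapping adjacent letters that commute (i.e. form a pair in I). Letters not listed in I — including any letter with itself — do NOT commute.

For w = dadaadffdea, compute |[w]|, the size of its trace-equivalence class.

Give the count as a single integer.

6

piece 0:d — minimal
piece 1:a rests on {0:d}
piece 2:d rests on {1:a}
piece 3:a rests on {2:d}
piece 4:a rests on {3:a}
piece 5:d rests on {4:a}
piece 6:f rests on {4:a}
piece 7:f rests on {6:f}
piece 8:d rests on {5:d}
piece 9:e rests on {7:f, 8:d}
piece 10:a rests on {9:e}
minimal pieces: {0:d}
ways to finish when only these pieces remain (= sum over removing one remaining piece with nothing left below it):
  1 left: {10}→1
  2 left: {9,10}→1
  3 left: {7,9,10}→1  {8,9,10}→1
  4 left: {5,8,9,10}→1  {6,7,9,10}→1  {7,8,9,10}→2
  5 left: {5,7,8,9,10}→3  {6,7,8,9,10}→3
  6 left: {5,6,7,8,9,10}→6
  7 left: {4,5,6,7,8,9,10}→6
  8 left: {3,4,5,6,7,8,9,10}→6
  9 left: {2,3,4,5,6,7,8,9,10}→6
  placing 0:d first → 6 extensions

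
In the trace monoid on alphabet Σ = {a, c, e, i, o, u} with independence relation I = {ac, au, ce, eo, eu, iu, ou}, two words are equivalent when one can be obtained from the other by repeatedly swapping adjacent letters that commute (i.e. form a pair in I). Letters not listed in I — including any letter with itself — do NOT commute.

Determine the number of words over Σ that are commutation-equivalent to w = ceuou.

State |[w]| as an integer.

piece 0:c — minimal
piece 1:e — minimal
piece 2:u rests on {0:c}
piece 3:o rests on {0:c}
piece 4:u rests on {2:u}
minimal pieces: {0:c, 1:e}
ways to finish when only these pieces remain (= sum over removing one remaining piece with nothing left below it):
  1 left: {1}→1  {3}→1  {4}→1
  2 left: {1,3}→2  {1,4}→2  {2,4}→1  {3,4}→2
  3 left: {1,2,4}→3  {1,3,4}→6  {2,3,4}→3
  placing 0:c first → 12 extensions
  placing 1:e first → 3 extensions
total linear extensions = 15

15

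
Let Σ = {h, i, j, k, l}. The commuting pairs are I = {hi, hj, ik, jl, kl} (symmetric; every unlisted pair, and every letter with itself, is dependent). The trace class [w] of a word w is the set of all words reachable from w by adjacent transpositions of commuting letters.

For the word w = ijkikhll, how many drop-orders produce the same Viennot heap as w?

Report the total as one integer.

0(i) covers ∅
1(j) covers 0:i
2(k) covers 1:j
3(i) covers 1:j
4(k) covers 2:k
5(h) covers 4:k
6(l) covers 3:i, 5:h
7(l) covers 6:l
floor of heap: 0:i
completions by unplaced set U, small U first (add the entries for U minus each lowest piece of U):
  |U|=1: {7}:1
  |U|=2: {6,7}:1
  |U|=3: {3,6,7}:1  {5,6,7}:1
  |U|=4: {3,5,6,7}:2  {4,5,6,7}:1
  |U|=5: {2,4,5,6,7}:1  {3,4,5,6,7}:3
  |U|=6: {2,3,4,5,6,7}:4
  start at 0(i): 4

4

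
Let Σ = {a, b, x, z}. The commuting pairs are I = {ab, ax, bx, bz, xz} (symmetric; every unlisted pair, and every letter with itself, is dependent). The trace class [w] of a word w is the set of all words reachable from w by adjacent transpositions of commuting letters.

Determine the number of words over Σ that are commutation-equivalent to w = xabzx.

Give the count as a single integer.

30

0(x) covers ∅
1(a) covers ∅
2(b) covers ∅
3(z) covers 1:a
4(x) covers 0:x
floor of heap: 0:x, 1:a, 2:b
completions by unplaced set U, small U first (add the entries for U minus each lowest piece of U):
  |U|=1: {2}:1  {3}:1  {4}:1
  |U|=2: {0,4}:1  {1,3}:1  {2,3}:2  {2,4}:2  {3,4}:2
  |U|=3: {0,2,4}:3  {0,3,4}:3  {1,2,3}:3  {1,3,4}:3  {2,3,4}:6
  start at 0(x): 12
  start at 1(a): 12
  start at 2(b): 6
sum over floor = 30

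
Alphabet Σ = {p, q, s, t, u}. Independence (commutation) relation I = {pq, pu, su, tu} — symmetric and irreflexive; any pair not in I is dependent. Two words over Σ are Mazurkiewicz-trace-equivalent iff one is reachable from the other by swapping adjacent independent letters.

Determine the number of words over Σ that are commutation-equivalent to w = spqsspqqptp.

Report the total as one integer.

0(s) covers ∅
1(p) covers 0:s
2(q) covers 0:s
3(s) covers 1:p, 2:q
4(s) covers 3:s
5(p) covers 4:s
6(q) covers 4:s
7(q) covers 6:q
8(p) covers 5:p
9(t) covers 7:q, 8:p
10(p) covers 9:t
floor of heap: 0:s
completions by unplaced set U, small U first (add the entries for U minus each lowest piece of U):
  |U|=1: {10}:1
  |U|=2: {9,10}:1
  |U|=3: {7,9,10}:1  {8,9,10}:1
  |U|=4: {5,8,9,10}:1  {6,7,9,10}:1  {7,8,9,10}:2
  |U|=5: {5,7,8,9,10}:3  {6,7,8,9,10}:3
  |U|=6: {5,6,7,8,9,10}:6
  |U|=7: {4,5,6,7,8,9,10}:6
  |U|=8: {3,4,5,6,7,8,9,10}:6
  |U|=9: {1,3,4,5,6,7,8,9,10}:6  {2,3,4,5,6,7,8,9,10}:6
  start at 0(s): 12

12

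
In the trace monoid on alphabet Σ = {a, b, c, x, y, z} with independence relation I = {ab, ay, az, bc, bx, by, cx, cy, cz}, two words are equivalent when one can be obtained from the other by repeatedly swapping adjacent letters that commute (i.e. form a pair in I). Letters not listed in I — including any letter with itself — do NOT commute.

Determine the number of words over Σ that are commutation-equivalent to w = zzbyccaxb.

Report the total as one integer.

258

#0=z has no predecessor
#1=z depends on [0:z]
#2=b depends on [1:z]
#3=y depends on [1:z]
#4=c has no predecessor
#5=c depends on [4:c]
#6=a depends on [5:c]
#7=x depends on [3:y, 6:a]
#8=b depends on [2:b]
sources: [0:z, 4:c]
N(rest) = Σ N(rest − s) over sources s of rest; N(one piece) = 1:
  size 1 → [7]=1  [8]=1
  size 2 → [2,8]=1  [3,7]=1  [6,7]=1  [7,8]=2
  size 3 → [2,7,8]=3  [3,6,7]=2  [3,7,8]=3  [5,6,7]=1  [6,7,8]=3
  size 4 → [2,3,7,8]=6  [2,6,7,8]=6  [3,5,6,7]=3  [3,6,7,8]=8  [4,5,6,7]=1  [5,6,7,8]=4
  size 5 → [1,2,3,7,8]=6  [2,3,6,7,8]=20  [2,5,6,7,8]=10  [3,4,5,6,7]=4  [3,5,6,7,8]=15  [4,5,6,7,8]=5
  size 6 → [0,1,2,3,7,8]=6  [1,2,3,6,7,8]=26  [2,3,5,6,7,8]=45  [2,4,5,6,7,8]=15  [3,4,5,6,7,8]=24
  size 7 → [0,1,2,3,6,7,8]=32  [1,2,3,5,6,7,8]=71  [2,3,4,5,6,7,8]=84
  first=0(z) contributes 155
  first=4(c) contributes 103
|[w]| = 258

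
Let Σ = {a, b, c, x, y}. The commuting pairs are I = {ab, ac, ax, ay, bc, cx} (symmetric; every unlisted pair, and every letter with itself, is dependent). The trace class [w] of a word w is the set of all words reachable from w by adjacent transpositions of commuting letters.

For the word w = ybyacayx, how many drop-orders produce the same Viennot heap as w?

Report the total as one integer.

drop 0:y onto floor
drop 1:b onto {0:y}
drop 2:y onto {1:b}
drop 3:a onto floor
drop 4:c onto {2:y}
drop 5:a onto {3:a}
drop 6:y onto {4:c}
drop 7:x onto {6:y}
ground layer = {0:y, 3:a}
drop-orders for the pieces not yet dropped (sum over which currently-grounded one goes next):
  1 to go: {5} 1  {7} 1
  2 to go: {3,5} 1  {5,7} 2  {6,7} 1
  3 to go: {3,5,7} 3  {4,6,7} 1  {5,6,7} 3
  4 to go: {2,4,6,7} 1  {3,5,6,7} 6  {4,5,6,7} 4
  5 to go: {1,2,4,6,7} 1  {2,4,5,6,7} 5  {3,4,5,6,7} 10
  6 to go: {0,1,2,4,6,7} 1  {1,2,4,5,6,7} 6  {2,3,4,5,6,7} 15
  if 0:y drops first: 21 orders
  if 3:a drops first: 7 orders
heap linearizations: 28

28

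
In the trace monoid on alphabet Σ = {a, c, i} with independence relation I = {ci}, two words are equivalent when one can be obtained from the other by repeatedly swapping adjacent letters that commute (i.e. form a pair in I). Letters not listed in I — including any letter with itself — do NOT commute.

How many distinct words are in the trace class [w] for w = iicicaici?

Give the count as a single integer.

30

piece 0:i — minimal
piece 1:i rests on {0:i}
piece 2:c — minimal
piece 3:i rests on {1:i}
piece 4:c rests on {2:c}
piece 5:a rests on {3:i, 4:c}
piece 6:i rests on {5:a}
piece 7:c rests on {5:a}
piece 8:i rests on {6:i}
minimal pieces: {0:i, 2:c}
ways to finish when only these pieces remain (= sum over removing one remaining piece with nothing left below it):
  1 left: {7}→1  {8}→1
  2 left: {6,8}→1  {7,8}→2
  3 left: {6,7,8}→3
  4 left: {5,6,7,8}→3
  5 left: {3,5,6,7,8}→3  {4,5,6,7,8}→3
  6 left: {1,3,5,6,7,8}→3  {2,4,5,6,7,8}→3  {3,4,5,6,7,8}→6
  7 left: {0,1,3,5,6,7,8}→3  {1,3,4,5,6,7,8}→9  {2,3,4,5,6,7,8}→9
  placing 0:i first → 18 extensions
  placing 2:c first → 12 extensions
total linear extensions = 30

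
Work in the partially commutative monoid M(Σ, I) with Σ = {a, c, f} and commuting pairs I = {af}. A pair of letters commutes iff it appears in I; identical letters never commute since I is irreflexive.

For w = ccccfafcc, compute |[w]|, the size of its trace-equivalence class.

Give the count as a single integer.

#0=c has no predecessor
#1=c depends on [0:c]
#2=c depends on [1:c]
#3=c depends on [2:c]
#4=f depends on [3:c]
#5=a depends on [3:c]
#6=f depends on [4:f]
#7=c depends on [5:a, 6:f]
#8=c depends on [7:c]
sources: [0:c]
N(rest) = Σ N(rest − s) over sources s of rest; N(one piece) = 1:
  size 1 → [8]=1
  size 2 → [7,8]=1
  size 3 → [5,7,8]=1  [6,7,8]=1
  size 4 → [4,6,7,8]=1  [5,6,7,8]=2
  size 5 → [4,5,6,7,8]=3
  size 6 → [3,4,5,6,7,8]=3
  size 7 → [2,3,4,5,6,7,8]=3
  first=0(c) contributes 3

3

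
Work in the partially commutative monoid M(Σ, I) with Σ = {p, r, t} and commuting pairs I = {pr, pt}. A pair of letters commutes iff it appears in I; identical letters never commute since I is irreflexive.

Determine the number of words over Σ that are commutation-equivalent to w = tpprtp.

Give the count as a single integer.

drop 0:t onto floor
drop 1:p onto floor
drop 2:p onto {1:p}
drop 3:r onto {0:t}
drop 4:t onto {3:r}
drop 5:p onto {2:p}
ground layer = {0:t, 1:p}
drop-orders for the pieces not yet dropped (sum over which currently-grounded one goes next):
  1 to go: {4} 1  {5} 1
  2 to go: {2,5} 1  {3,4} 1  {4,5} 2
  3 to go: {0,3,4} 1  {1,2,5} 1  {2,4,5} 3  {3,4,5} 3
  4 to go: {0,3,4,5} 4  {1,2,4,5} 4  {2,3,4,5} 6
  if 0:t drops first: 10 orders
  if 1:p drops first: 10 orders
heap linearizations: 20

20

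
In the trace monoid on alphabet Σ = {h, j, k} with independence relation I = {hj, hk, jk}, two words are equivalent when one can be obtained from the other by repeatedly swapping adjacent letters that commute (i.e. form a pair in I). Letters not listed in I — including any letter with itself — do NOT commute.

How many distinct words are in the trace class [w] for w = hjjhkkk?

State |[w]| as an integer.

piece 0:h — minimal
piece 1:j — minimal
piece 2:j rests on {1:j}
piece 3:h rests on {0:h}
piece 4:k — minimal
piece 5:k rests on {4:k}
piece 6:k rests on {5:k}
minimal pieces: {0:h, 1:j, 4:k}
ways to finish when only these pieces remain (= sum over removing one remaining piece with nothing left below it):
  1 left: {2}→1  {3}→1  {6}→1
  2 left: {0,3}→1  {1,2}→1  {2,3}→2  {2,6}→2  {3,6}→2  {5,6}→1
  3 left: {0,2,3}→3  {0,3,6}→3  {1,2,3}→3  {1,2,6}→3  {2,3,6}→6  {2,5,6}→3  {3,5,6}→3  {4,5,6}→1
  4 left: {0,1,2,3}→6  {0,2,3,6}→12  {0,3,5,6}→6  {1,2,3,6}→12  {1,2,5,6}→6  {2,3,5,6}→12  {2,4,5,6}→4  {3,4,5,6}→4
  5 left: {0,1,2,3,6}→30  {0,2,3,5,6}→30  {0,3,4,5,6}→10  {1,2,3,5,6}→30  {1,2,4,5,6}→10  {2,3,4,5,6}→20
  placing 0:h first → 60 extensions
  placing 1:j first → 60 extensions
  placing 4:k first → 90 extensions
total linear extensions = 210

210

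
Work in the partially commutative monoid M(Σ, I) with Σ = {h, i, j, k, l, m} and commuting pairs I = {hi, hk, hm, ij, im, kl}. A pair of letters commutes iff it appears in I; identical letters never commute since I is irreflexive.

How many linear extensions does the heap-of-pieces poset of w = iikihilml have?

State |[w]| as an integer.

piece 0:i — minimal
piece 1:i rests on {0:i}
piece 2:k rests on {1:i}
piece 3:i rests on {2:k}
piece 4:h — minimal
piece 5:i rests on {3:i}
piece 6:l rests on {4:h, 5:i}
piece 7:m rests on {6:l}
piece 8:l rests on {7:m}
minimal pieces: {0:i, 4:h}
ways to finish when only these pieces remain (= sum over removing one remaining piece with nothing left below it):
  1 left: {8}→1
  2 left: {7,8}→1
  3 left: {6,7,8}→1
  4 left: {4,6,7,8}→1  {5,6,7,8}→1
  5 left: {3,5,6,7,8}→1  {4,5,6,7,8}→2
  6 left: {2,3,5,6,7,8}→1  {3,4,5,6,7,8}→3
  7 left: {1,2,3,5,6,7,8}→1  {2,3,4,5,6,7,8}→4
  placing 0:i first → 5 extensions
  placing 4:h first → 1 extensions
total linear extensions = 6

6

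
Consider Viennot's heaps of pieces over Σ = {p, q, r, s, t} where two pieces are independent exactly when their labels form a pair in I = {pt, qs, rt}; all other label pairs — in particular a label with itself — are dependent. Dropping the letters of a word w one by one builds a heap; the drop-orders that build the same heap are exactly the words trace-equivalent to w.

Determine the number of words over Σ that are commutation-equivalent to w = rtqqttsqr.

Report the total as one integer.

4

0(r) covers ∅
1(t) covers ∅
2(q) covers 0:r, 1:t
3(q) covers 2:q
4(t) covers 3:q
5(t) covers 4:t
6(s) covers 5:t
7(q) covers 5:t
8(r) covers 6:s, 7:q
floor of heap: 0:r, 1:t
completions by unplaced set U, small U first (add the entries for U minus each lowest piece of U):
  |U|=1: {8}:1
  |U|=2: {6,8}:1  {7,8}:1
  |U|=3: {6,7,8}:2
  |U|=4: {5,6,7,8}:2
  |U|=5: {4,5,6,7,8}:2
  |U|=6: {3,4,5,6,7,8}:2
  |U|=7: {2,3,4,5,6,7,8}:2
  start at 0(r): 2
  start at 1(t): 2
sum over floor = 4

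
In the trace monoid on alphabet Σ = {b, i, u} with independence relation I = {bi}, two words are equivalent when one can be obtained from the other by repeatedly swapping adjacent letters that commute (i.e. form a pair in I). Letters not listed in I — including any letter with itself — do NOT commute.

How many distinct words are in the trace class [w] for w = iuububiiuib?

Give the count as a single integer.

drop 0:i onto floor
drop 1:u onto {0:i}
drop 2:u onto {1:u}
drop 3:b onto {2:u}
drop 4:u onto {3:b}
drop 5:b onto {4:u}
drop 6:i onto {4:u}
drop 7:i onto {6:i}
drop 8:u onto {5:b, 7:i}
drop 9:i onto {8:u}
drop 10:b onto {8:u}
ground layer = {0:i}
drop-orders for the pieces not yet dropped (sum over which currently-grounded one goes next):
  1 to go: {9} 1  {10} 1
  2 to go: {9,10} 2
  3 to go: {8,9,10} 2
  4 to go: {5,8,9,10} 2  {7,8,9,10} 2
  5 to go: {5,7,8,9,10} 4  {6,7,8,9,10} 2
  6 to go: {5,6,7,8,9,10} 6
  7 to go: {4,5,6,7,8,9,10} 6
  8 to go: {3,4,5,6,7,8,9,10} 6
  9 to go: {2,3,4,5,6,7,8,9,10} 6
  if 0:i drops first: 6 orders

6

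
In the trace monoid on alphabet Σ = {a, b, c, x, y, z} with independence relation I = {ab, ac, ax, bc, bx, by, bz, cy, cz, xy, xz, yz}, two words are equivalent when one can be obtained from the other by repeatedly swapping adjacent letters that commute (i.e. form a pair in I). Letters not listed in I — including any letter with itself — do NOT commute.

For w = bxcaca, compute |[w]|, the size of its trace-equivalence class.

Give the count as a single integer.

60

piece 0:b — minimal
piece 1:x — minimal
piece 2:c rests on {1:x}
piece 3:a — minimal
piece 4:c rests on {2:c}
piece 5:a rests on {3:a}
minimal pieces: {0:b, 1:x, 3:a}
ways to finish when only these pieces remain (= sum over removing one remaining piece with nothing left below it):
  1 left: {0}→1  {4}→1  {5}→1
  2 left: {0,4}→2  {0,5}→2  {2,4}→1  {3,5}→1  {4,5}→2
  3 left: {0,2,4}→3  {0,3,5}→3  {0,4,5}→6  {1,2,4}→1  {2,4,5}→3  {3,4,5}→3
  4 left: {0,1,2,4}→4  {0,2,4,5}→12  {0,3,4,5}→12  {1,2,4,5}→4  {2,3,4,5}→6
  placing 0:b first → 10 extensions
  placing 1:x first → 30 extensions
  placing 3:a first → 20 extensions
total linear extensions = 60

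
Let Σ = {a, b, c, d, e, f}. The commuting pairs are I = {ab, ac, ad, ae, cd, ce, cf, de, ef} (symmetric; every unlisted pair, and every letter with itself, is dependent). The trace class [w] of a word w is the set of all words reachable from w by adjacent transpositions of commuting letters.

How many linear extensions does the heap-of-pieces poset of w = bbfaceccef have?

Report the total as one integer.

560

0(b) covers ∅
1(b) covers 0:b
2(f) covers 1:b
3(a) covers 2:f
4(c) covers 1:b
5(e) covers 1:b
6(c) covers 4:c
7(c) covers 6:c
8(e) covers 5:e
9(f) covers 3:a
floor of heap: 0:b
completions by unplaced set U, small U first (add the entries for U minus each lowest piece of U):
  |U|=1: {7}:1  {8}:1  {9}:1
  |U|=2: {3,9}:1  {5,8}:1  {6,7}:1  {7,8}:2  {7,9}:2  {8,9}:2
  |U|=3: {2,3,9}:1  {3,7,9}:3  {3,8,9}:3  {4,6,7}:1  {5,7,8}:3  {5,8,9}:3  {6,7,8}:3  {6,7,9}:3  {7,8,9}:6
  |U|=4: {2,3,7,9}:4  {2,3,8,9}:4  {3,5,8,9}:6  {3,6,7,9}:6  {3,7,8,9}:12  {4,6,7,8}:4  {4,6,7,9}:4  {5,6,7,8}:6  {5,7,8,9}:12  {6,7,8,9}:12
  |U|=5: {2,3,5,8,9}:10  {2,3,6,7,9}:10  {2,3,7,8,9}:20  {3,4,6,7,9}:10  {3,5,7,8,9}:30  {3,6,7,8,9}:30  {4,5,6,7,8}:10  {4,6,7,8,9}:20  {5,6,7,8,9}:30
  |U|=6: {2,3,4,6,7,9}:20  {2,3,5,7,8,9}:60  {2,3,6,7,8,9}:60  {3,4,6,7,8,9}:60  {3,5,6,7,8,9}:90  {4,5,6,7,8,9}:60
  |U|=7: {2,3,4,6,7,8,9}:140  {2,3,5,6,7,8,9}:210  {3,4,5,6,7,8,9}:210
  |U|=8: {2,3,4,5,6,7,8,9}:560
  start at 0(b): 560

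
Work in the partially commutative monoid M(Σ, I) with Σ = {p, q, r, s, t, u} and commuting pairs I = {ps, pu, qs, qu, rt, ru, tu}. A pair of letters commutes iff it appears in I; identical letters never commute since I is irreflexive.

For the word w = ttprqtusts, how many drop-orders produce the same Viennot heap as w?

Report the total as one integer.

drop 0:t onto floor
drop 1:t onto {0:t}
drop 2:p onto {1:t}
drop 3:r onto {2:p}
drop 4:q onto {3:r}
drop 5:t onto {4:q}
drop 6:u onto floor
drop 7:s onto {5:t, 6:u}
drop 8:t onto {7:s}
drop 9:s onto {8:t}
ground layer = {0:t, 6:u}
drop-orders for the pieces not yet dropped (sum over which currently-grounded one goes next):
  1 to go: {9} 1
  2 to go: {8,9} 1
  3 to go: {7,8,9} 1
  4 to go: {5,7,8,9} 1  {6,7,8,9} 1
  5 to go: {4,5,7,8,9} 1  {5,6,7,8,9} 2
  6 to go: {3,4,5,7,8,9} 1  {4,5,6,7,8,9} 3
  7 to go: {2,3,4,5,7,8,9} 1  {3,4,5,6,7,8,9} 4
  8 to go: {1,2,3,4,5,7,8,9} 1  {2,3,4,5,6,7,8,9} 5
  if 0:t drops first: 6 orders
  if 6:u drops first: 1 orders
heap linearizations: 7

7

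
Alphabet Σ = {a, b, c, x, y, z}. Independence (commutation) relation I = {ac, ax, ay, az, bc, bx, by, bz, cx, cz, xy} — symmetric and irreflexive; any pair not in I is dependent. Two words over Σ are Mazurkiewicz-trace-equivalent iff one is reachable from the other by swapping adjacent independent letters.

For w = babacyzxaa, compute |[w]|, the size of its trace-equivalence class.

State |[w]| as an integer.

210

#0=b has no predecessor
#1=a depends on [0:b]
#2=b depends on [1:a]
#3=a depends on [2:b]
#4=c has no predecessor
#5=y depends on [4:c]
#6=z depends on [5:y]
#7=x depends on [6:z]
#8=a depends on [3:a]
#9=a depends on [8:a]
sources: [0:b, 4:c]
N(rest) = Σ N(rest − s) over sources s of rest; N(one piece) = 1:
  size 1 → [7]=1  [9]=1
  size 2 → [6,7]=1  [7,9]=2  [8,9]=1
  size 3 → [3,8,9]=1  [5,6,7]=1  [6,7,9]=3  [7,8,9]=3
  size 4 → [2,3,8,9]=1  [3,7,8,9]=4  [4,5,6,7]=1  [5,6,7,9]=4  [6,7,8,9]=6
  size 5 → [1,2,3,8,9]=1  [2,3,7,8,9]=5  [3,6,7,8,9]=10  [4,5,6,7,9]=5  [5,6,7,8,9]=10
  size 6 → [0,1,2,3,8,9]=1  [1,2,3,7,8,9]=6  [2,3,6,7,8,9]=15  [3,5,6,7,8,9]=20  [4,5,6,7,8,9]=15
  size 7 → [0,1,2,3,7,8,9]=7  [1,2,3,6,7,8,9]=21  [2,3,5,6,7,8,9]=35  [3,4,5,6,7,8,9]=35
  size 8 → [0,1,2,3,6,7,8,9]=28  [1,2,3,5,6,7,8,9]=56  [2,3,4,5,6,7,8,9]=70
  first=0(b) contributes 126
  first=4(c) contributes 84
|[w]| = 210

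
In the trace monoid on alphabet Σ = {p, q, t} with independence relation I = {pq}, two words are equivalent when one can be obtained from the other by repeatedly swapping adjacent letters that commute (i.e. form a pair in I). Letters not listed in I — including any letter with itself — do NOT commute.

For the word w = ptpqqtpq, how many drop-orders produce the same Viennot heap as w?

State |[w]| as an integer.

6

#0=p has no predecessor
#1=t depends on [0:p]
#2=p depends on [1:t]
#3=q depends on [1:t]
#4=q depends on [3:q]
#5=t depends on [2:p, 4:q]
#6=p depends on [5:t]
#7=q depends on [5:t]
sources: [0:p]
N(rest) = Σ N(rest − s) over sources s of rest; N(one piece) = 1:
  size 1 → [6]=1  [7]=1
  size 2 → [6,7]=2
  size 3 → [5,6,7]=2
  size 4 → [2,5,6,7]=2  [4,5,6,7]=2
  size 5 → [2,4,5,6,7]=4  [3,4,5,6,7]=2
  size 6 → [2,3,4,5,6,7]=6
  first=0(p) contributes 6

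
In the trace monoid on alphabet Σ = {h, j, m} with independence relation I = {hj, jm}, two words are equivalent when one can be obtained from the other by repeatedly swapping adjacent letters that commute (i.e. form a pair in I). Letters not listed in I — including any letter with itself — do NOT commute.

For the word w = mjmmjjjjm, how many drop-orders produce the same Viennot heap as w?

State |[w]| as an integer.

drop 0:m onto floor
drop 1:j onto floor
drop 2:m onto {0:m}
drop 3:m onto {2:m}
drop 4:j onto {1:j}
drop 5:j onto {4:j}
drop 6:j onto {5:j}
drop 7:j onto {6:j}
drop 8:m onto {3:m}
ground layer = {0:m, 1:j}
drop-orders for the pieces not yet dropped (sum over which currently-grounded one goes next):
  1 to go: {7} 1  {8} 1
  2 to go: {3,8} 1  {6,7} 1  {7,8} 2
  3 to go: {2,3,8} 1  {3,7,8} 3  {5,6,7} 1  {6,7,8} 3
  4 to go: {0,2,3,8} 1  {2,3,7,8} 4  {3,6,7,8} 6  {4,5,6,7} 1  {5,6,7,8} 4
  5 to go: {0,2,3,7,8} 5  {1,4,5,6,7} 1  {2,3,6,7,8} 10  {3,5,6,7,8} 10  {4,5,6,7,8} 5
  6 to go: {0,2,3,6,7,8} 15  {1,4,5,6,7,8} 6  {2,3,5,6,7,8} 20  {3,4,5,6,7,8} 15
  7 to go: {0,2,3,5,6,7,8} 35  {1,3,4,5,6,7,8} 21  {2,3,4,5,6,7,8} 35
  if 0:m drops first: 56 orders
  if 1:j drops first: 70 orders
heap linearizations: 126

126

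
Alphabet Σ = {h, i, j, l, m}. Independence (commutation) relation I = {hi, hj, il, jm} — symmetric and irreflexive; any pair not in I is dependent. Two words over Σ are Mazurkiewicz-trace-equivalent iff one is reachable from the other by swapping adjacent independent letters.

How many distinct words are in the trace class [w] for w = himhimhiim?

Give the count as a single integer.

drop 0:h onto floor
drop 1:i onto floor
drop 2:m onto {0:h, 1:i}
drop 3:h onto {2:m}
drop 4:i onto {2:m}
drop 5:m onto {3:h, 4:i}
drop 6:h onto {5:m}
drop 7:i onto {5:m}
drop 8:i onto {7:i}
drop 9:m onto {6:h, 8:i}
ground layer = {0:h, 1:i}
drop-orders for the pieces not yet dropped (sum over which currently-grounded one goes next):
  1 to go: {9} 1
  2 to go: {6,9} 1  {8,9} 1
  3 to go: {6,8,9} 2  {7,8,9} 1
  4 to go: {6,7,8,9} 3
  5 to go: {5,6,7,8,9} 3
  6 to go: {3,5,6,7,8,9} 3  {4,5,6,7,8,9} 3
  7 to go: {3,4,5,6,7,8,9} 6
  8 to go: {2,3,4,5,6,7,8,9} 6
  if 0:h drops first: 6 orders
  if 1:i drops first: 6 orders
heap linearizations: 12

12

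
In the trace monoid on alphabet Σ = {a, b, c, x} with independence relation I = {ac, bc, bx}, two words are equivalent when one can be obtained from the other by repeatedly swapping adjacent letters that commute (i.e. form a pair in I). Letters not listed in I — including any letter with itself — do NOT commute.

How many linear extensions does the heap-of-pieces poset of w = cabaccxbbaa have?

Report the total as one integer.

111

piece 0:c — minimal
piece 1:a — minimal
piece 2:b rests on {1:a}
piece 3:a rests on {2:b}
piece 4:c rests on {0:c}
piece 5:c rests on {4:c}
piece 6:x rests on {3:a, 5:c}
piece 7:b rests on {3:a}
piece 8:b rests on {7:b}
piece 9:a rests on {6:x, 8:b}
piece 10:a rests on {9:a}
minimal pieces: {0:c, 1:a}
ways to finish when only these pieces remain (= sum over removing one remaining piece with nothing left below it):
  1 left: {10}→1
  2 left: {9,10}→1
  3 left: {6,9,10}→1  {8,9,10}→1
  4 left: {5,6,9,10}→1  {6,8,9,10}→2  {7,8,9,10}→1
  5 left: {4,5,6,9,10}→1  {5,6,8,9,10}→3  {6,7,8,9,10}→3
  6 left: {0,4,5,6,9,10}→1  {3,6,7,8,9,10}→3  {4,5,6,8,9,10}→4  {5,6,7,8,9,10}→6
  7 left: {0,4,5,6,8,9,10}→5  {2,3,6,7,8,9,10}→3  {3,5,6,7,8,9,10}→9  {4,5,6,7,8,9,10}→10
  8 left: {0,4,5,6,7,8,9,10}→15  {1,2,3,6,7,8,9,10}→3  {2,3,5,6,7,8,9,10}→12  {3,4,5,6,7,8,9,10}→19
  9 left: {0,3,4,5,6,7,8,9,10}→34  {1,2,3,5,6,7,8,9,10}→15  {2,3,4,5,6,7,8,9,10}→31
  placing 0:c first → 46 extensions
  placing 1:a first → 65 extensions
total linear extensions = 111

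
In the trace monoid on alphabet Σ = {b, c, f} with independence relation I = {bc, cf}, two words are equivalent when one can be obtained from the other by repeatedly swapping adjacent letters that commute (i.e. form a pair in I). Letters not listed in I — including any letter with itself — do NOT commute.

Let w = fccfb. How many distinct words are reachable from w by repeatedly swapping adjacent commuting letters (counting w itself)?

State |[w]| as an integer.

10

0(f) covers ∅
1(c) covers ∅
2(c) covers 1:c
3(f) covers 0:f
4(b) covers 3:f
floor of heap: 0:f, 1:c
completions by unplaced set U, small U first (add the entries for U minus each lowest piece of U):
  |U|=1: {2}:1  {4}:1
  |U|=2: {1,2}:1  {2,4}:2  {3,4}:1
  |U|=3: {0,3,4}:1  {1,2,4}:3  {2,3,4}:3
  start at 0(f): 6
  start at 1(c): 4
sum over floor = 10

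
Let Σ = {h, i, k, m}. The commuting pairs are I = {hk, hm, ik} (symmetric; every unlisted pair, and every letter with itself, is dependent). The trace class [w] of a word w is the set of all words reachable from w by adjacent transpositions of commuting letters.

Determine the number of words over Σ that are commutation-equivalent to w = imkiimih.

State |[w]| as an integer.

piece 0:i — minimal
piece 1:m rests on {0:i}
piece 2:k rests on {1:m}
piece 3:i rests on {1:m}
piece 4:i rests on {3:i}
piece 5:m rests on {2:k, 4:i}
piece 6:i rests on {5:m}
piece 7:h rests on {6:i}
minimal pieces: {0:i}
ways to finish when only these pieces remain (= sum over removing one remaining piece with nothing left below it):
  1 left: {7}→1
  2 left: {6,7}→1
  3 left: {5,6,7}→1
  4 left: {2,5,6,7}→1  {4,5,6,7}→1
  5 left: {2,4,5,6,7}→2  {3,4,5,6,7}→1
  6 left: {2,3,4,5,6,7}→3
  placing 0:i first → 3 extensions

3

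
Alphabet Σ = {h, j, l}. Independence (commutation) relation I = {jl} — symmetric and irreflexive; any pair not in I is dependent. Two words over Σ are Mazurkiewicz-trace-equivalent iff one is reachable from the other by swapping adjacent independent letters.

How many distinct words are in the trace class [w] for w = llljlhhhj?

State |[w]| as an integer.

drop 0:l onto floor
drop 1:l onto {0:l}
drop 2:l onto {1:l}
drop 3:j onto floor
drop 4:l onto {2:l}
drop 5:h onto {3:j, 4:l}
drop 6:h onto {5:h}
drop 7:h onto {6:h}
drop 8:j onto {7:h}
ground layer = {0:l, 3:j}
drop-orders for the pieces not yet dropped (sum over which currently-grounded one goes next):
  1 to go: {8} 1
  2 to go: {7,8} 1
  3 to go: {6,7,8} 1
  4 to go: {5,6,7,8} 1
  5 to go: {3,5,6,7,8} 1  {4,5,6,7,8} 1
  6 to go: {2,4,5,6,7,8} 1  {3,4,5,6,7,8} 2
  7 to go: {1,2,4,5,6,7,8} 1  {2,3,4,5,6,7,8} 3
  if 0:l drops first: 4 orders
  if 3:j drops first: 1 orders
heap linearizations: 5

5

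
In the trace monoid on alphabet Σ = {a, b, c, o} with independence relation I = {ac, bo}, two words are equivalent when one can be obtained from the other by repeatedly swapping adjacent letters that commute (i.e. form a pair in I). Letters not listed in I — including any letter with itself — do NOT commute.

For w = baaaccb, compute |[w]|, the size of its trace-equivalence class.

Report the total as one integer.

10

piece 0:b — minimal
piece 1:a rests on {0:b}
piece 2:a rests on {1:a}
piece 3:a rests on {2:a}
piece 4:c rests on {0:b}
piece 5:c rests on {4:c}
piece 6:b rests on {3:a, 5:c}
minimal pieces: {0:b}
ways to finish when only these pieces remain (= sum over removing one remaining piece with nothing left below it):
  1 left: {6}→1
  2 left: {3,6}→1  {5,6}→1
  3 left: {2,3,6}→1  {3,5,6}→2  {4,5,6}→1
  4 left: {1,2,3,6}→1  {2,3,5,6}→3  {3,4,5,6}→3
  5 left: {1,2,3,5,6}→4  {2,3,4,5,6}→6
  placing 0:b first → 10 extensions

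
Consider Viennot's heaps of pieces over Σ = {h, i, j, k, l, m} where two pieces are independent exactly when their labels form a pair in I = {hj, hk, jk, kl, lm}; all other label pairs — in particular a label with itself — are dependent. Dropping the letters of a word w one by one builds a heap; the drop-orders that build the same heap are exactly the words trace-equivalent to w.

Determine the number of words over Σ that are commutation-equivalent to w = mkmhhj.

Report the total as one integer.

3

drop 0:m onto floor
drop 1:k onto {0:m}
drop 2:m onto {1:k}
drop 3:h onto {2:m}
drop 4:h onto {3:h}
drop 5:j onto {2:m}
ground layer = {0:m}
drop-orders for the pieces not yet dropped (sum over which currently-grounded one goes next):
  1 to go: {4} 1  {5} 1
  2 to go: {3,4} 1  {4,5} 2
  3 to go: {3,4,5} 3
  4 to go: {2,3,4,5} 3
  if 0:m drops first: 3 orders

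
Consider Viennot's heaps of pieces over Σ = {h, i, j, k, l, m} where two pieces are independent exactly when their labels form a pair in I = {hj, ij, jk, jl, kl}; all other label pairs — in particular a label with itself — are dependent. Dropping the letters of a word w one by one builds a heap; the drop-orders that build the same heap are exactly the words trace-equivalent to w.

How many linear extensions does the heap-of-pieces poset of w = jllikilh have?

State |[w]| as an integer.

8

#0=j has no predecessor
#1=l has no predecessor
#2=l depends on [1:l]
#3=i depends on [2:l]
#4=k depends on [3:i]
#5=i depends on [4:k]
#6=l depends on [5:i]
#7=h depends on [6:l]
sources: [0:j, 1:l]
N(rest) = Σ N(rest − s) over sources s of rest; N(one piece) = 1:
  size 1 → [0]=1  [7]=1
  size 2 → [0,7]=2  [6,7]=1
  size 3 → [0,6,7]=3  [5,6,7]=1
  size 4 → [0,5,6,7]=4  [4,5,6,7]=1
  size 5 → [0,4,5,6,7]=5  [3,4,5,6,7]=1
  size 6 → [0,3,4,5,6,7]=6  [2,3,4,5,6,7]=1
  first=0(j) contributes 1
  first=1(l) contributes 7
|[w]| = 8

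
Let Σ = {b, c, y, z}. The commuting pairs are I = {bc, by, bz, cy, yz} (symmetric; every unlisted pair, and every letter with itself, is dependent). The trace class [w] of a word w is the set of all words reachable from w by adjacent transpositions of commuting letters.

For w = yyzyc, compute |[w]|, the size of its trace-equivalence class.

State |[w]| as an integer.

10

#0=y has no predecessor
#1=y depends on [0:y]
#2=z has no predecessor
#3=y depends on [1:y]
#4=c depends on [2:z]
sources: [0:y, 2:z]
N(rest) = Σ N(rest − s) over sources s of rest; N(one piece) = 1:
  size 1 → [3]=1  [4]=1
  size 2 → [1,3]=1  [2,4]=1  [3,4]=2
  size 3 → [0,1,3]=1  [1,3,4]=3  [2,3,4]=3
  first=0(y) contributes 6
  first=2(z) contributes 4
|[w]| = 10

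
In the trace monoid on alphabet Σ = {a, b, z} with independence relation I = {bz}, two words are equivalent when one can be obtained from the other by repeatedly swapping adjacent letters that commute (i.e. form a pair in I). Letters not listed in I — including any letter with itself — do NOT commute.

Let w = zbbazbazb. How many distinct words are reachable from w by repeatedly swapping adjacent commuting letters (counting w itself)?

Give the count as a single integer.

12

0(z) covers ∅
1(b) covers ∅
2(b) covers 1:b
3(a) covers 0:z, 2:b
4(z) covers 3:a
5(b) covers 3:a
6(a) covers 4:z, 5:b
7(z) covers 6:a
8(b) covers 6:a
floor of heap: 0:z, 1:b
completions by unplaced set U, small U first (add the entries for U minus each lowest piece of U):
  |U|=1: {7}:1  {8}:1
  |U|=2: {7,8}:2
  |U|=3: {6,7,8}:2
  |U|=4: {4,6,7,8}:2  {5,6,7,8}:2
  |U|=5: {4,5,6,7,8}:4
  |U|=6: {3,4,5,6,7,8}:4
  |U|=7: {0,3,4,5,6,7,8}:4  {2,3,4,5,6,7,8}:4
  start at 0(z): 4
  start at 1(b): 8
sum over floor = 12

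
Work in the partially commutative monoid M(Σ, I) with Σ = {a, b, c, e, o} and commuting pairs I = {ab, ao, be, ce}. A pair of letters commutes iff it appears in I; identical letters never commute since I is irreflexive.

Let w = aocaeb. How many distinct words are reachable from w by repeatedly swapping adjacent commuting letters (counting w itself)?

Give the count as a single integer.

6

drop 0:a onto floor
drop 1:o onto floor
drop 2:c onto {0:a, 1:o}
drop 3:a onto {2:c}
drop 4:e onto {3:a}
drop 5:b onto {2:c}
ground layer = {0:a, 1:o}
drop-orders for the pieces not yet dropped (sum over which currently-grounded one goes next):
  1 to go: {4} 1  {5} 1
  2 to go: {3,4} 1  {4,5} 2
  3 to go: {3,4,5} 3
  4 to go: {2,3,4,5} 3
  if 0:a drops first: 3 orders
  if 1:o drops first: 3 orders
heap linearizations: 6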